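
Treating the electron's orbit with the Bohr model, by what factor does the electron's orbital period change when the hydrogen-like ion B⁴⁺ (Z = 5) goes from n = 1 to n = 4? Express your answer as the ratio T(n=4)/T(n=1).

64

T ∝ Z^-2 · n^3; with Z fixed, T ∝ n^3.
T(n=4)/T(n=1) = (4/1)^3 = 64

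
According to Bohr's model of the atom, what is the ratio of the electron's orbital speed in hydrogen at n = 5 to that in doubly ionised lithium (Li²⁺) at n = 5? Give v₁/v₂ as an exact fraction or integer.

v ∝ Z^1 · n^-1
v₁/v₂ = (1/3)^1 · (5/5)^-1 = 1/3

1/3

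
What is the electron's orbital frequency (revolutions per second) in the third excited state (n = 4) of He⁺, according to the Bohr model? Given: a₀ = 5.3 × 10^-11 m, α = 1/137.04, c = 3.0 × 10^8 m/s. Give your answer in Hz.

r = n²a₀/Z = 4.2 × 10^-10 m, v = Zαc/n = 1.1 × 10^6 m/s
f = v/(2πr) = 4.1 × 10^14 Hz

4.1 × 10^14 Hz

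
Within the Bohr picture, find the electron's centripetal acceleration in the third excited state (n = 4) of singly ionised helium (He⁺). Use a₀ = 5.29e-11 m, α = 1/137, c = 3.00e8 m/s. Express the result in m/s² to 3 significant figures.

2.83e21 m/s²

r = n²a₀/Z = 4.23e-10 m, v = Zαc/n = 1.09e6 m/s
a = v²/r = (1.09e6)² / 4.23e-10 = 2.83e21 m/s²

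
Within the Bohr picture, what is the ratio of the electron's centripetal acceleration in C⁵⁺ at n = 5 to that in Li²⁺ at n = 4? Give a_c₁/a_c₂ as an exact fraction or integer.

2048/625

a_c ∝ Z^3 · n^-4
a_c₁/a_c₂ = (6/3)^3 · (5/4)^-4 = 2048/625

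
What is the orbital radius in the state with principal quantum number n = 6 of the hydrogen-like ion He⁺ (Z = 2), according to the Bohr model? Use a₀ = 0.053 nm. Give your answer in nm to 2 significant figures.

r_n = n²a₀/Z = 6² × 0.053 / 2
    = 36 × 0.053 / 2 = 0.95 nm

0.95 nm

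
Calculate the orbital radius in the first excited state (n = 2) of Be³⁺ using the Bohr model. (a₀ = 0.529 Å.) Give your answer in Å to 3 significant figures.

r_n = n²a₀/Z = 2² × 0.529 / 4
    = 4 × 0.529 / 4 = 0.529 Å

0.529 Å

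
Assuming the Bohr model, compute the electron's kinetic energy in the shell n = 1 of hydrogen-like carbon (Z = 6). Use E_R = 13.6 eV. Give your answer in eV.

490 eV

For a Coulomb orbit the virial theorem gives K = −E_n.
E_n = −E_R·Z²/n², so K = E_R·Z²/n² = 13.6 × 6²/1² = 490 eV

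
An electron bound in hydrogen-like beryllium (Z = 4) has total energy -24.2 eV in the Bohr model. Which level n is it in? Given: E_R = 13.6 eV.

3

E_n = −E_R Z²/n² ⇒ n² = E_R Z²/(−E_n) = 13.6 × 4² / 24.2 ≈ 8.99
n = 3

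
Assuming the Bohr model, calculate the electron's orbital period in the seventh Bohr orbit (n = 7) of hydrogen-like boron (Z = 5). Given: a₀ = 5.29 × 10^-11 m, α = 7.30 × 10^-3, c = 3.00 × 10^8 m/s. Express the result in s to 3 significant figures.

r = n²a₀/Z = 7²·5.29 × 10^-11/5 = 5.18 × 10^-10 m
v = Zαc/n = 5·0.00730·3.00 × 10^8/7 = 1.56 × 10^6 m/s
T = 2πr/v = 2.08 × 10^-15 s

2.08 × 10^-15 s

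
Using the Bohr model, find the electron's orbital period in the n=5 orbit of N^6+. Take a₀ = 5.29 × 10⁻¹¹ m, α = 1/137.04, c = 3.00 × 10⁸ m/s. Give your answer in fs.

0.387 fs

r = n²a₀/Z = 5²·5.29 × 10⁻¹¹/7 = 1.89 × 10⁻¹⁰ m
v = Zαc/n = 7·0.00730·3.00 × 10⁸/5 = 3.06 × 10⁶ m/s
T = 2πr/v = 3.87 × 10⁻¹⁶ s = 0.387 fs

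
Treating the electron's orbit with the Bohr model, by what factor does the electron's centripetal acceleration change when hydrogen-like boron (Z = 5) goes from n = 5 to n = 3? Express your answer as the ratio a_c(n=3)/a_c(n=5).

a_c ∝ Z^3 · n^-4; with Z fixed, a_c ∝ n^-4.
a_c(n=3)/a_c(n=5) = (3/5)^-4 = 625/81

625/81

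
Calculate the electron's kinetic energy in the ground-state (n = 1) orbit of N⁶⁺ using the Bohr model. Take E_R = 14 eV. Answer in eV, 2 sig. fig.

690 eV

For a Coulomb orbit the virial theorem gives K = −E_n.
E_n = −E_R·Z²/n², so K = E_R·Z²/n² = 14 × 7²/1² = 690 eV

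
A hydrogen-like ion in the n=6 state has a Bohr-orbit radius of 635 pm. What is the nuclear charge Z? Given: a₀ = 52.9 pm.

3

r_n = n²a₀/Z ⇒ Z = n²a₀/r = 6² × 52.9 / 635 ≈ 3.00
Z = 3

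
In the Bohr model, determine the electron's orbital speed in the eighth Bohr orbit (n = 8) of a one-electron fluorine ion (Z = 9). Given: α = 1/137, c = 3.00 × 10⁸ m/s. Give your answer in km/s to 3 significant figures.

v_n = Zαc/n = 9 × 0.00730 × 3.00 × 10⁸ / 8
    = 2460 km/s

2460 km/s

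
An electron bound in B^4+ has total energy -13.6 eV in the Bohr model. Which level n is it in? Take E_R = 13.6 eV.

5

E_n = −E_R Z²/n² ⇒ n² = E_R Z²/(−E_n) = 13.6 × 5² / 13.6 ≈ 25.00
n = 5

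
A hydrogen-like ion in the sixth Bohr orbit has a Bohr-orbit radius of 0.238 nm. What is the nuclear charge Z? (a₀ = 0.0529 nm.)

r_n = n²a₀/Z ⇒ Z = n²a₀/r = 6² × 0.0529 / 0.238 ≈ 8.00
Z = 8

8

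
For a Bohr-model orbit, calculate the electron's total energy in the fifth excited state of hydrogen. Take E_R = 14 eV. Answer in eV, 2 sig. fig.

-0.39 eV

E_n = −E_R·Z²/n² = −14 × 1²/6² = -0.39 eV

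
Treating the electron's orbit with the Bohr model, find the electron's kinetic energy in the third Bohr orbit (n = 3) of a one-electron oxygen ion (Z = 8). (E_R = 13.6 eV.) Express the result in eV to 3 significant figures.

96.7 eV

For a Coulomb orbit the virial theorem gives K = −E_n.
E_n = −E_R·Z²/n², so K = E_R·Z²/n² = 13.6 × 8²/3² = 96.7 eV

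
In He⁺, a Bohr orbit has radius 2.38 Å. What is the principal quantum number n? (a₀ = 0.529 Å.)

r_n = n²a₀/Z ⇒ n² = rZ/a₀ = 2.38 × 2 / 0.529 ≈ 9.00
n = 3

3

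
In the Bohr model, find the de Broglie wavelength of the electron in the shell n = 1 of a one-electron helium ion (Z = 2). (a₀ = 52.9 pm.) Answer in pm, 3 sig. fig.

The Bohr quantisation condition is nλ = 2πr_n.
r_n = n²a₀/Z = 26.4 pm
λ = 2πr_n/n = 2π·26.4/1 = 166 pm

166 pm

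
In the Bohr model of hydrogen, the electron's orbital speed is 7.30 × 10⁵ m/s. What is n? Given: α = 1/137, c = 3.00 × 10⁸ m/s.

3

v_n = Zαc/n ⇒ n = Zαc/v = 1 × 0.00730 × 3.00 × 10⁸ / 7.30 × 10⁵ ≈ 3.00
n = 3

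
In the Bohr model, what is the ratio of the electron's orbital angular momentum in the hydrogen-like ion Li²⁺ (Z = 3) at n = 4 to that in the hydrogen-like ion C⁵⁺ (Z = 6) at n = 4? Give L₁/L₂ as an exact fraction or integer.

L = nℏ is independent of Z.
L₁/L₂ = n₁/n₂ = 4/4 = 1

1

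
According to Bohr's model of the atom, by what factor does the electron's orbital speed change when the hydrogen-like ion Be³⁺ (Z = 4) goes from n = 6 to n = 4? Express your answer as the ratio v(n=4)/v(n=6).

v ∝ Z^1 · n^-1; with Z fixed, v ∝ n^-1.
v(n=4)/v(n=6) = (4/6)^-1 = 3/2

3/2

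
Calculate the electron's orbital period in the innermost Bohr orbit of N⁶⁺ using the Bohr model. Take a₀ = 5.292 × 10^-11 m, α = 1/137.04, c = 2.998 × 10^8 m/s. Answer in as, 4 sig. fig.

r = n²a₀/Z = 1²·5.292 × 10^-11/7 = 7.560 × 10^-12 m
v = Zαc/n = 7·0.007297·2.998 × 10^8/1 = 1.531 × 10^7 m/s
T = 2πr/v = 3.102 × 10^-18 s = 3.102 as

3.102 as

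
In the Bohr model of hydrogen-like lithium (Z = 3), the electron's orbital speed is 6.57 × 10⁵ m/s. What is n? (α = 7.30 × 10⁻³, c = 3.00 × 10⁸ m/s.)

10

v_n = Zαc/n ⇒ n = Zαc/v = 3 × 0.00730 × 3.00 × 10⁸ / 6.57 × 10⁵ ≈ 10.00
n = 10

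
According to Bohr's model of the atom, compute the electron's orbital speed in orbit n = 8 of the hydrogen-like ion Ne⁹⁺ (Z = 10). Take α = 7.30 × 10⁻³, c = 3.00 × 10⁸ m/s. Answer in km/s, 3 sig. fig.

2740 km/s

v_n = Zαc/n = 10 × 0.00730 × 3.00 × 10⁸ / 8
    = 2740 km/s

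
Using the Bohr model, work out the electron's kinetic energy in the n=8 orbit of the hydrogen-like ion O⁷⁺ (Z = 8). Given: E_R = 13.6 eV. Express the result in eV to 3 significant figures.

13.6 eV

For a Coulomb orbit the virial theorem gives K = −E_n.
E_n = −E_R·Z²/n², so K = E_R·Z²/n² = 13.6 × 8²/8² = 13.6 eV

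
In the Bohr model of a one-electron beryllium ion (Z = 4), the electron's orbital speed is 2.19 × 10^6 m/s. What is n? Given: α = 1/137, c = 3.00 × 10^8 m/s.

v_n = Zαc/n ⇒ n = Zαc/v = 4 × 0.00730 × 3.00 × 10^8 / 2.19 × 10^6 ≈ 4.00
n = 4

4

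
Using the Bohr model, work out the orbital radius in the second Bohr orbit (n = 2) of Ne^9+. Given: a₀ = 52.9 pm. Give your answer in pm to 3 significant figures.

r_n = n²a₀/Z = 2² × 52.9 / 10
    = 4 × 52.9 / 10 = 21.2 pm

21.2 pm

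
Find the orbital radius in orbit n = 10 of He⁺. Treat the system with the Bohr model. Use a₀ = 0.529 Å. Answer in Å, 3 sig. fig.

r_n = n²a₀/Z = 10² × 0.529 / 2
    = 100 × 0.529 / 2 = 26.5 Å

26.5 Å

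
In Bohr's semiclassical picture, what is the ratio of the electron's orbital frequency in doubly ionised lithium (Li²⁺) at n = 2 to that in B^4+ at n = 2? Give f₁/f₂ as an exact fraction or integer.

9/25

f ∝ Z^2 · n^-3
f₁/f₂ = (3/5)^2 · (2/2)^-3 = 9/25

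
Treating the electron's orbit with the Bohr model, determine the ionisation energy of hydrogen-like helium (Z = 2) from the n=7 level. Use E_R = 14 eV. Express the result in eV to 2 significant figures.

1.1 eV

E_n = −E_R·Z²/n² = −14 × 2²/7² eV = -1.1 eV
Ionisation energy = −E_n = 1.1 eV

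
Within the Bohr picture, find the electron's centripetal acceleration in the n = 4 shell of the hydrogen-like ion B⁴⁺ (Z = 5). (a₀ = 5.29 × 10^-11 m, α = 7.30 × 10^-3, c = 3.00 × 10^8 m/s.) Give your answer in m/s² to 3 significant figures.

r = n²a₀/Z = 1.69 × 10^-10 m, v = Zαc/n = 2.74 × 10^6 m/s
a = v²/r = (2.74 × 10^6)² / 1.69 × 10^-10 = 4.43 × 10^22 m/s²

4.43 × 10^22 m/s²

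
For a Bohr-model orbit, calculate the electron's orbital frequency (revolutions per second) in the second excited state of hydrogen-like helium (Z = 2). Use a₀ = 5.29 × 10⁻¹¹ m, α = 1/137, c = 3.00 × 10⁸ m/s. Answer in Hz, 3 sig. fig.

r = n²a₀/Z = 2.38 × 10⁻¹⁰ m, v = Zαc/n = 1.46 × 10⁶ m/s
f = v/(2πr) = 9.76 × 10¹⁴ Hz

9.76 × 10¹⁴ Hz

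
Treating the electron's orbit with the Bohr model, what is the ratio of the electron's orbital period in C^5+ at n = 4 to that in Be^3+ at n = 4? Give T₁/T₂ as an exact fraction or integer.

4/9

T ∝ Z^-2 · n^3
T₁/T₂ = (6/4)^-2 · (4/4)^3 = 4/9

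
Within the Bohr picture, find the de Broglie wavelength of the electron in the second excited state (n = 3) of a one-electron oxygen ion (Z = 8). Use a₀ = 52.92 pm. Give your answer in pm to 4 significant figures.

The Bohr quantisation condition is nλ = 2πr_n.
r_n = n²a₀/Z = 59.54 pm
λ = 2πr_n/n = 2π·59.54/3 = 124.7 pm

124.7 pm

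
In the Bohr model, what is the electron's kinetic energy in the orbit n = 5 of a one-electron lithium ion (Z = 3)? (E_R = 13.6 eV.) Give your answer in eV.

For a Coulomb orbit the virial theorem gives K = −E_n.
E_n = −E_R·Z²/n², so K = E_R·Z²/n² = 13.6 × 3²/5² = 4.90 eV

4.90 eV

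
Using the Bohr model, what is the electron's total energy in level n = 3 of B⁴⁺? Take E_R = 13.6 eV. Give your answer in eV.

-37.8 eV

E_n = −E_R·Z²/n² = −13.6 × 5²/3² = -37.8 eV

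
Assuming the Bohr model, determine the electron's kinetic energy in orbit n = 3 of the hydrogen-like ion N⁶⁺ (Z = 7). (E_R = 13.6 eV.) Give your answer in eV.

74.0 eV

For a Coulomb orbit the virial theorem gives K = −E_n.
E_n = −E_R·Z²/n², so K = E_R·Z²/n² = 13.6 × 7²/3² = 74.0 eV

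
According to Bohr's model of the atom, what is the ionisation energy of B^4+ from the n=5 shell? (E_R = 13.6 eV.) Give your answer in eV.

E_n = −E_R·Z²/n² = −13.6 × 5²/5² eV = -13.6 eV
Ionisation energy = −E_n = 13.6 eV

13.6 eV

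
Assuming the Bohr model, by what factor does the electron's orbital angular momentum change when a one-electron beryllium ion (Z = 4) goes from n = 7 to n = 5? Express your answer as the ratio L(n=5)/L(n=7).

L = nℏ depends only on n, so L ∝ n.
L(n=5)/L(n=7) = (5/7)^1 = 5/7

5/7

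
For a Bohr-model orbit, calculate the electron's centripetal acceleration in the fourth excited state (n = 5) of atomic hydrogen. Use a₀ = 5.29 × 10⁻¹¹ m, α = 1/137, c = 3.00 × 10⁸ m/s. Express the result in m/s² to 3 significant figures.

1.45 × 10²⁰ m/s²

r = n²a₀/Z = 1.32 × 10⁻⁹ m, v = Zαc/n = 4.38 × 10⁵ m/s
a = v²/r = (4.38 × 10⁵)² / 1.32 × 10⁻⁹ = 1.45 × 10²⁰ m/s²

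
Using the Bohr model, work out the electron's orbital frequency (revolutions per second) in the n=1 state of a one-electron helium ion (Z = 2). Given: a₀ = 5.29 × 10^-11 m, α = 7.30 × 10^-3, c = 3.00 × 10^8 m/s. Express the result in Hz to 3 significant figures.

2.64 × 10^16 Hz

r = n²a₀/Z = 2.65 × 10^-11 m, v = Zαc/n = 4.38 × 10^6 m/s
f = v/(2πr) = 2.64 × 10^16 Hz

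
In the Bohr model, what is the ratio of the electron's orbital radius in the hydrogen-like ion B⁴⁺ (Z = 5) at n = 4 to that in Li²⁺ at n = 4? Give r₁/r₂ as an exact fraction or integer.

r ∝ Z^-1 · n^2
r₁/r₂ = (5/3)^-1 · (4/4)^2 = 3/5

3/5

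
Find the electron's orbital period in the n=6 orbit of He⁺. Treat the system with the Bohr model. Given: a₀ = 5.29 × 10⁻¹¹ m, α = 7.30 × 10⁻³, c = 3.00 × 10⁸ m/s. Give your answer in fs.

8.20 fs

r = n²a₀/Z = 6²·5.29 × 10⁻¹¹/2 = 9.52 × 10⁻¹⁰ m
v = Zαc/n = 2·0.00730·3.00 × 10⁸/6 = 7.30 × 10⁵ m/s
T = 2πr/v = 8.20 × 10⁻¹⁵ s = 8.20 fs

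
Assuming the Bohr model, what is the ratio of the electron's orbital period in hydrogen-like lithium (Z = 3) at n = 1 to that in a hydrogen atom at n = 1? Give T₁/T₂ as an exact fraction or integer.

1/9

T ∝ Z^-2 · n^3
T₁/T₂ = (3/1)^-2 · (1/1)^3 = 1/9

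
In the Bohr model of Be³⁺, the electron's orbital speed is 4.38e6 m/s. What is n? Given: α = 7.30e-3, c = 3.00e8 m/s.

v_n = Zαc/n ⇒ n = Zαc/v = 4 × 0.00730 × 3.00e8 / 4.38e6 ≈ 2.00
n = 2

2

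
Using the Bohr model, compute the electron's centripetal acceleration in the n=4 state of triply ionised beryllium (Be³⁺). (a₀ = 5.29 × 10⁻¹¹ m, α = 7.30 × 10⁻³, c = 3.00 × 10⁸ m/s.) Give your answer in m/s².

2.27 × 10²² m/s²

r = n²a₀/Z = 2.12 × 10⁻¹⁰ m, v = Zαc/n = 2.19 × 10⁶ m/s
a = v²/r = (2.19 × 10⁶)² / 2.12 × 10⁻¹⁰ = 2.27 × 10²² m/s²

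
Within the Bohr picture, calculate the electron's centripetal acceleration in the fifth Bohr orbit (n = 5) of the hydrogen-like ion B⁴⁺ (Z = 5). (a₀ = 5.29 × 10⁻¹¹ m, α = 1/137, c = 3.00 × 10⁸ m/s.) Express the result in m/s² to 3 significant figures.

1.81 × 10²² m/s²

r = n²a₀/Z = 2.64 × 10⁻¹⁰ m, v = Zαc/n = 2.19 × 10⁶ m/s
a = v²/r = (2.19 × 10⁶)² / 2.64 × 10⁻¹⁰ = 1.81 × 10²² m/s²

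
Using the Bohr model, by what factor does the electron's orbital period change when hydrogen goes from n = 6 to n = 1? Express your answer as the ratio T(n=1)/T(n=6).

T ∝ Z^-2 · n^3; with Z fixed, T ∝ n^3.
T(n=1)/T(n=6) = (1/6)^3 = 1/216

1/216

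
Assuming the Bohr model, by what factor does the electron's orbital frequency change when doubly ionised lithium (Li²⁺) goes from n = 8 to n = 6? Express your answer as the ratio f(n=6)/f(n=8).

f ∝ Z^2 · n^-3; with Z fixed, f ∝ n^-3.
f(n=6)/f(n=8) = (6/8)^-3 = 64/27

64/27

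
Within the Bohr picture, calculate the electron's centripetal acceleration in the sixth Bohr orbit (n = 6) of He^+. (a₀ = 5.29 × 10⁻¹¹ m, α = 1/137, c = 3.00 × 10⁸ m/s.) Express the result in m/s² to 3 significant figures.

5.60 × 10²⁰ m/s²

r = n²a₀/Z = 9.52 × 10⁻¹⁰ m, v = Zαc/n = 7.30 × 10⁵ m/s
a = v²/r = (7.30 × 10⁵)² / 9.52 × 10⁻¹⁰ = 5.60 × 10²⁰ m/s²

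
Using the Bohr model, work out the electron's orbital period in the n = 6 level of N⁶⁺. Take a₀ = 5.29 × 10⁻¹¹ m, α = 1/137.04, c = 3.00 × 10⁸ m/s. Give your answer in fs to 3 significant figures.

r = n²a₀/Z = 6²·5.29 × 10⁻¹¹/7 = 2.72 × 10⁻¹⁰ m
v = Zαc/n = 7·0.00730·3.00 × 10⁸/6 = 2.55 × 10⁶ m/s
T = 2πr/v = 6.69 × 10⁻¹⁶ s = 0.669 fs

0.669 fs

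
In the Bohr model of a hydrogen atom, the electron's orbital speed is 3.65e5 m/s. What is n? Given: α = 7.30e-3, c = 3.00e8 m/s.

6

v_n = Zαc/n ⇒ n = Zαc/v = 1 × 0.00730 × 3.00e8 / 3.65e5 ≈ 6.00
n = 6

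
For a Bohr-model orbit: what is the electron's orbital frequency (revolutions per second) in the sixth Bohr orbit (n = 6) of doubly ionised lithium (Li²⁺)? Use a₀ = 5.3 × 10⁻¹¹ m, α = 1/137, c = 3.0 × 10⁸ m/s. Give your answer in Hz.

2.7 × 10¹⁴ Hz

r = n²a₀/Z = 6.4 × 10⁻¹⁰ m, v = Zαc/n = 1.1 × 10⁶ m/s
f = v/(2πr) = 2.7 × 10¹⁴ Hz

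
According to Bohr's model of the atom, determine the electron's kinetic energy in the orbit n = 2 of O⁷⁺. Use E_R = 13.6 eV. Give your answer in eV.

For a Coulomb orbit the virial theorem gives K = −E_n.
E_n = −E_R·Z²/n², so K = E_R·Z²/n² = 13.6 × 8²/2² = 218 eV

218 eV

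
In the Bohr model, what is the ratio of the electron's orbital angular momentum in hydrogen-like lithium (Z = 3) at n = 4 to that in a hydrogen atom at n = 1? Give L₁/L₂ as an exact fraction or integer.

L = nℏ is independent of Z.
L₁/L₂ = n₁/n₂ = 4/1 = 4

4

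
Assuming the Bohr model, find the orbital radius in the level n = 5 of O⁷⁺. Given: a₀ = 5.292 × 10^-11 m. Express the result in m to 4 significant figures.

r_n = n²a₀/Z = 5² × 5.292 × 10^-11 / 8
    = 25 × 5.292 × 10^-11 / 8 = 1.654 × 10^-10 m

1.654 × 10^-10 m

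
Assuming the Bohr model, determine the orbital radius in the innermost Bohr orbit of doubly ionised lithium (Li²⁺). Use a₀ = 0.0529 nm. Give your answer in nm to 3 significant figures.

0.0176 nm

r_n = n²a₀/Z = 1² × 0.0529 / 3
    = 1 × 0.0529 / 3 = 0.0176 nm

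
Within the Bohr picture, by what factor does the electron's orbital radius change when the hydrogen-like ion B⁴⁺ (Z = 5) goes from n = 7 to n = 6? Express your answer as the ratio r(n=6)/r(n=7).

36/49

r ∝ Z^-1 · n^2; with Z fixed, r ∝ n^2.
r(n=6)/r(n=7) = (6/7)^2 = 36/49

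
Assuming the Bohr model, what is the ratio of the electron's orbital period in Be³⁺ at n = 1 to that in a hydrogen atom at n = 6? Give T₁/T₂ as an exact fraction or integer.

1/3456

T ∝ Z^-2 · n^3
T₁/T₂ = (4/1)^-2 · (1/6)^3 = 1/3456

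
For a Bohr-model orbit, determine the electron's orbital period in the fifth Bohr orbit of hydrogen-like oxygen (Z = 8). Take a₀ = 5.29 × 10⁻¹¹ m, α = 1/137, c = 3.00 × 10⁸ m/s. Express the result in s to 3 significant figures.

r = n²a₀/Z = 5²·5.29 × 10⁻¹¹/8 = 1.65 × 10⁻¹⁰ m
v = Zαc/n = 8·0.00730·3.00 × 10⁸/5 = 3.50 × 10⁶ m/s
T = 2πr/v = 2.96 × 10⁻¹⁶ s

2.96 × 10⁻¹⁶ s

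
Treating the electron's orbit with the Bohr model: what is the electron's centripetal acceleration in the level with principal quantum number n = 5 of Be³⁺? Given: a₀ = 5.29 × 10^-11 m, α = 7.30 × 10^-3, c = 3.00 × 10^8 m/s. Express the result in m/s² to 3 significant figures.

9.28 × 10^21 m/s²

r = n²a₀/Z = 3.31 × 10^-10 m, v = Zαc/n = 1.75 × 10^6 m/s
a = v²/r = (1.75 × 10^6)² / 3.31 × 10^-10 = 9.28 × 10^21 m/s²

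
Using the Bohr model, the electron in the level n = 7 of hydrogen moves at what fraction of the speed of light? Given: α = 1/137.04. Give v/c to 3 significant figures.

v_n = Zαc/n, so v/c = Zα/n = 1 × 0.00730 / 7 = 0.00104

0.00104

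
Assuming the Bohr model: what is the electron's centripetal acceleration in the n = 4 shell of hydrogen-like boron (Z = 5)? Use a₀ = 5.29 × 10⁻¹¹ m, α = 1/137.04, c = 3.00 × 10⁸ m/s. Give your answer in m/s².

4.42 × 10²² m/s²

r = n²a₀/Z = 1.69 × 10⁻¹⁰ m, v = Zαc/n = 2.74 × 10⁶ m/s
a = v²/r = (2.74 × 10⁶)² / 1.69 × 10⁻¹⁰ = 4.42 × 10²² m/s²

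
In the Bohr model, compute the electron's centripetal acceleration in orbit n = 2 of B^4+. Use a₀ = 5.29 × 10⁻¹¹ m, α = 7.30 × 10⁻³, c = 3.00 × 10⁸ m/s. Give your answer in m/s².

r = n²a₀/Z = 4.23 × 10⁻¹¹ m, v = Zαc/n = 5.47 × 10⁶ m/s
a = v²/r = (5.47 × 10⁶)² / 4.23 × 10⁻¹¹ = 7.08 × 10²³ m/s²

7.08 × 10²³ m/s²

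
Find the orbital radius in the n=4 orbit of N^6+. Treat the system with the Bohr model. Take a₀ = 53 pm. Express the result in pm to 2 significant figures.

120 pm

r_n = n²a₀/Z = 4² × 53 / 7
    = 16 × 53 / 7 = 120 pm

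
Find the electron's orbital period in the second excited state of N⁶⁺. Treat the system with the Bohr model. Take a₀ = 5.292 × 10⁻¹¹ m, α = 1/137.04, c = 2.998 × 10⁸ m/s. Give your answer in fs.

r = n²a₀/Z = 3²·5.292 × 10⁻¹¹/7 = 6.804 × 10⁻¹¹ m
v = Zαc/n = 7·0.007297·2.998 × 10⁸/3 = 5.105 × 10⁶ m/s
T = 2πr/v = 8.375 × 10⁻¹⁷ s = 0.08375 fs

0.08375 fs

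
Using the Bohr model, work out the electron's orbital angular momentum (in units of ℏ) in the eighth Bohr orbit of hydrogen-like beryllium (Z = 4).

L_n = nℏ, so L/ℏ = n = 8.

8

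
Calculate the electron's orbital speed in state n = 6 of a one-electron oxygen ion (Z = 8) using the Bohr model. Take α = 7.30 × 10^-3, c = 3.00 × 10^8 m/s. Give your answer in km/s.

v_n = Zαc/n = 8 × 0.00730 × 3.00 × 10^8 / 6
    = 2920 km/s

2920 km/s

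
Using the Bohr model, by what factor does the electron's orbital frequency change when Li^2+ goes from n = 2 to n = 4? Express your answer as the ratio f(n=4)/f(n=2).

1/8

f ∝ Z^2 · n^-3; with Z fixed, f ∝ n^-3.
f(n=4)/f(n=2) = (4/2)^-3 = 1/8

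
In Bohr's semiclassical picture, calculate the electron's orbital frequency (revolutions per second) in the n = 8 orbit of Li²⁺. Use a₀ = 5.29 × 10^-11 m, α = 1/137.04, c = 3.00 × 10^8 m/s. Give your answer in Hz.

1.16 × 10^14 Hz

r = n²a₀/Z = 1.13 × 10^-9 m, v = Zαc/n = 8.21 × 10^5 m/s
f = v/(2πr) = 1.16 × 10^14 Hz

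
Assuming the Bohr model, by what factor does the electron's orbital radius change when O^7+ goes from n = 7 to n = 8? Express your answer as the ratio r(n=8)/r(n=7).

64/49

r ∝ Z^-1 · n^2; with Z fixed, r ∝ n^2.
r(n=8)/r(n=7) = (8/7)^2 = 64/49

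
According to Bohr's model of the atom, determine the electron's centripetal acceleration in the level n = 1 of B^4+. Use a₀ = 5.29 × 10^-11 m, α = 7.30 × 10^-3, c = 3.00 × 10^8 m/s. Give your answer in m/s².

r = n²a₀/Z = 1.06 × 10^-11 m, v = Zαc/n = 1.09 × 10^7 m/s
a = v²/r = (1.09 × 10^7)² / 1.06 × 10^-11 = 1.13 × 10^25 m/s²

1.13 × 10^25 m/s²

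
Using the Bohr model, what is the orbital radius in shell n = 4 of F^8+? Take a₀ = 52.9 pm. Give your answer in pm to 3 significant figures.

r_n = n²a₀/Z = 4² × 52.9 / 9
    = 16 × 52.9 / 9 = 94.0 pm

94.0 pm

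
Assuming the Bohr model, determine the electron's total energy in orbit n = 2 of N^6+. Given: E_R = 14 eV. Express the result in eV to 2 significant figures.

E_n = −E_R·Z²/n² = −14 × 7²/2² = -170 eV

-170 eV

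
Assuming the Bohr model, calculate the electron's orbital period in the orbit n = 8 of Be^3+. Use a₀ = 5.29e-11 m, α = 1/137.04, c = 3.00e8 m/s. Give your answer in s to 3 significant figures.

r = n²a₀/Z = 8²·5.29e-11/4 = 8.46e-10 m
v = Zαc/n = 4·0.00730·3.00e8/8 = 1.09e6 m/s
T = 2πr/v = 4.86e-15 s

4.86e-15 s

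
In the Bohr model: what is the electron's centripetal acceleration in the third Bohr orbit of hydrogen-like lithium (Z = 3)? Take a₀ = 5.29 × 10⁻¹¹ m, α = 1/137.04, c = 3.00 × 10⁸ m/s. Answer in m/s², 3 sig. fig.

r = n²a₀/Z = 1.59 × 10⁻¹⁰ m, v = Zαc/n = 2.19 × 10⁶ m/s
a = v²/r = (2.19 × 10⁶)² / 1.59 × 10⁻¹⁰ = 3.02 × 10²² m/s²

3.02 × 10²² m/s²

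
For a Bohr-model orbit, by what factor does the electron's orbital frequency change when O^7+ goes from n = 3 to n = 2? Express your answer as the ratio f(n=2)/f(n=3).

f ∝ Z^2 · n^-3; with Z fixed, f ∝ n^-3.
f(n=2)/f(n=3) = (2/3)^-3 = 27/8

27/8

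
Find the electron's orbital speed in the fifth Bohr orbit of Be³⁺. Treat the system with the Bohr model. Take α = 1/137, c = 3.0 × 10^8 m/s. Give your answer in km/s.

1800 km/s

v_n = Zαc/n = 4 × 0.0073 × 3.0 × 10^8 / 5
    = 1800 km/s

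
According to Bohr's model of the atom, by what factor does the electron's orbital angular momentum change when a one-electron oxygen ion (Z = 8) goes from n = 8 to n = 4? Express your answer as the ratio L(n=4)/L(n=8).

1/2

L = nℏ depends only on n, so L ∝ n.
L(n=4)/L(n=8) = (4/8)^1 = 1/2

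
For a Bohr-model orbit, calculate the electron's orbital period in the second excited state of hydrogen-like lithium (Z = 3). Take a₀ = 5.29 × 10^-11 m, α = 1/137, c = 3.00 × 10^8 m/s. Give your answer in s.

4.55 × 10^-16 s

r = n²a₀/Z = 3²·5.29 × 10^-11/3 = 1.59 × 10^-10 m
v = Zαc/n = 3·0.00730·3.00 × 10^8/3 = 2.19 × 10^6 m/s
T = 2πr/v = 4.55 × 10^-16 s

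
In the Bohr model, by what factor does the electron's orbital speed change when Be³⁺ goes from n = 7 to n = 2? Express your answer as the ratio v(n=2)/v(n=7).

7/2

v ∝ Z^1 · n^-1; with Z fixed, v ∝ n^-1.
v(n=2)/v(n=7) = (2/7)^-1 = 7/2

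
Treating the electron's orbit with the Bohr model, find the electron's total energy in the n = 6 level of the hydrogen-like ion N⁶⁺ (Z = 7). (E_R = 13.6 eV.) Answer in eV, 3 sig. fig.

E_n = −E_R·Z²/n² = −13.6 × 7²/6² = -18.5 eV

-18.5 eV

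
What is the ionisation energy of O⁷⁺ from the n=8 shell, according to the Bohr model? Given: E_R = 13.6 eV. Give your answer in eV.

13.6 eV

E_n = −E_R·Z²/n² = −13.6 × 8²/8² eV = -13.6 eV
Ionisation energy = −E_n = 13.6 eV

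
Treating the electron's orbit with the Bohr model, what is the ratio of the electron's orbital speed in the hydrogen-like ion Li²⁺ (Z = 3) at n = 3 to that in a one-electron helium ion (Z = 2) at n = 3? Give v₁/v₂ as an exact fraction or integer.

3/2

v ∝ Z^1 · n^-1
v₁/v₂ = (3/2)^1 · (3/3)^-1 = 3/2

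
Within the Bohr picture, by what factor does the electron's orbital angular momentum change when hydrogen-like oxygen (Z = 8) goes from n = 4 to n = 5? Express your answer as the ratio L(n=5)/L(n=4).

L = nℏ depends only on n, so L ∝ n.
L(n=5)/L(n=4) = (5/4)^1 = 5/4

5/4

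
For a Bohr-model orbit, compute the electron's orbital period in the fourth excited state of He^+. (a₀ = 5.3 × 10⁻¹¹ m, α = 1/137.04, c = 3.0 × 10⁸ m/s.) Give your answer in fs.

4.8 fs

r = n²a₀/Z = 5²·5.3 × 10⁻¹¹/2 = 6.6 × 10⁻¹⁰ m
v = Zαc/n = 2·0.0073·3.0 × 10⁸/5 = 8.8 × 10⁵ m/s
T = 2πr/v = 4.8 × 10⁻¹⁵ s = 4.8 fs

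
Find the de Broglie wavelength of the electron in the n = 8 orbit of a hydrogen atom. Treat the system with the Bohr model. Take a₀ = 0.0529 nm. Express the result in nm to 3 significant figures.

The Bohr quantisation condition is nλ = 2πr_n.
r_n = n²a₀/Z = 3.39 nm
λ = 2πr_n/n = 2π·3.39/8 = 2.66 nm

2.66 nm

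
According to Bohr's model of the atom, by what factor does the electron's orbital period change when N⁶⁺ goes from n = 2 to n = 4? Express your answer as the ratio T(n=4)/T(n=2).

T ∝ Z^-2 · n^3; with Z fixed, T ∝ n^3.
T(n=4)/T(n=2) = (4/2)^3 = 8

8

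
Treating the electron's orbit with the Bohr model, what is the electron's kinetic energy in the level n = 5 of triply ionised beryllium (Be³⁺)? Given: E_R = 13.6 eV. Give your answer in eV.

8.70 eV

For a Coulomb orbit the virial theorem gives K = −E_n.
E_n = −E_R·Z²/n², so K = E_R·Z²/n² = 13.6 × 4²/5² = 8.70 eV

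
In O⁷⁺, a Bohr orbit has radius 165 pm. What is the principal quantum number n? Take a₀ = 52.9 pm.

5

r_n = n²a₀/Z ⇒ n² = rZ/a₀ = 165 × 8 / 52.9 ≈ 24.95
n = 5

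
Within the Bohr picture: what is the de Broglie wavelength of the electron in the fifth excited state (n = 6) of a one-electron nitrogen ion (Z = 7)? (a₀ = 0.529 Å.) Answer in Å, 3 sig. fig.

2.85 Å

The Bohr quantisation condition is nλ = 2πr_n.
r_n = n²a₀/Z = 2.72 Å
λ = 2πr_n/n = 2π·2.72/6 = 2.85 Å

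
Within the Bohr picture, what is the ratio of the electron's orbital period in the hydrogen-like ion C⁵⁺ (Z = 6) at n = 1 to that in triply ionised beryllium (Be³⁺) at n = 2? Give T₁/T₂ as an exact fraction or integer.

1/18

T ∝ Z^-2 · n^3
T₁/T₂ = (6/4)^-2 · (1/2)^3 = 1/18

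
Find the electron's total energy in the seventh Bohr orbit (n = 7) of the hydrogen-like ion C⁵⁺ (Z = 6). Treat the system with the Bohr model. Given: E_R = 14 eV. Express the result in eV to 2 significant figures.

E_n = −E_R·Z²/n² = −14 × 6²/7² = -10 eV

-10 eV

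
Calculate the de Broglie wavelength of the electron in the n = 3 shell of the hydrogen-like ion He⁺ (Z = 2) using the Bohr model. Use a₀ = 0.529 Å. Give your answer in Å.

4.99 Å

The Bohr quantisation condition is nλ = 2πr_n.
r_n = n²a₀/Z = 2.38 Å
λ = 2πr_n/n = 2π·2.38/3 = 4.99 Å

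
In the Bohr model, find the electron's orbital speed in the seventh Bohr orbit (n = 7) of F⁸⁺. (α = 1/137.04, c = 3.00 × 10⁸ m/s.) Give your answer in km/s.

v_n = Zαc/n = 9 × 0.00730 × 3.00 × 10⁸ / 7
    = 2810 km/s

2810 km/s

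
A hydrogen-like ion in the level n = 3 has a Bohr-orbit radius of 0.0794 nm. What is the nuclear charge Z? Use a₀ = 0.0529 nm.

r_n = n²a₀/Z ⇒ Z = n²a₀/r = 3² × 0.0529 / 0.0794 ≈ 6.00
Z = 6

6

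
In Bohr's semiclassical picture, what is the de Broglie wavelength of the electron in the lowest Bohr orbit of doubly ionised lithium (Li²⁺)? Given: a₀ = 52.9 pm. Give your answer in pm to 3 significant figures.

The Bohr quantisation condition is nλ = 2πr_n.
r_n = n²a₀/Z = 17.6 pm
λ = 2πr_n/n = 2π·17.6/1 = 111 pm

111 pm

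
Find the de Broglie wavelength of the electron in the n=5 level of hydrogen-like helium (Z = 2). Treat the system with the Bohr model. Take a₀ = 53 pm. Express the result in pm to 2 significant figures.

The Bohr quantisation condition is nλ = 2πr_n.
r_n = n²a₀/Z = 660 pm
λ = 2πr_n/n = 2π·660/5 = 830 pm

830 pm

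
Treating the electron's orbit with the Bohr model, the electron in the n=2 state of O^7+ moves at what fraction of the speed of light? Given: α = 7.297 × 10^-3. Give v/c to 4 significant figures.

0.02919

v_n = Zαc/n, so v/c = Zα/n = 8 × 0.007297 / 2 = 0.02919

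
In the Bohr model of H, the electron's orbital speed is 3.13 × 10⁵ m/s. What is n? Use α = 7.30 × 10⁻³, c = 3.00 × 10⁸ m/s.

7

v_n = Zαc/n ⇒ n = Zαc/v = 1 × 0.00730 × 3.00 × 10⁸ / 3.13 × 10⁵ ≈ 7.00
n = 7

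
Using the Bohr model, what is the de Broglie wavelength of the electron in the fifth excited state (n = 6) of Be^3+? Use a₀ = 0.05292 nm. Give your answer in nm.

0.4988 nm

The Bohr quantisation condition is nλ = 2πr_n.
r_n = n²a₀/Z = 0.4763 nm
λ = 2πr_n/n = 2π·0.4763/6 = 0.4988 nm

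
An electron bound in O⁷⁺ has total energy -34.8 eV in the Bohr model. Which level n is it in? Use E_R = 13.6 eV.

E_n = −E_R Z²/n² ⇒ n² = E_R Z²/(−E_n) = 13.6 × 8² / 34.8 ≈ 25.01
n = 5

5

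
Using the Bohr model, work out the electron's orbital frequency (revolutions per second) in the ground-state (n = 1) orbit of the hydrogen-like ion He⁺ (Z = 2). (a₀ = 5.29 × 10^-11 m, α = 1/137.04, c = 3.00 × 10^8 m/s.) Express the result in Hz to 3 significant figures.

2.63 × 10^16 Hz

r = n²a₀/Z = 2.65 × 10^-11 m, v = Zαc/n = 4.38 × 10^6 m/s
f = v/(2πr) = 2.63 × 10^16 Hz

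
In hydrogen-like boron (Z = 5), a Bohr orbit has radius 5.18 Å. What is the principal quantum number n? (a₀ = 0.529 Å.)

r_n = n²a₀/Z ⇒ n² = rZ/a₀ = 5.18 × 5 / 0.529 ≈ 48.96
n = 7

7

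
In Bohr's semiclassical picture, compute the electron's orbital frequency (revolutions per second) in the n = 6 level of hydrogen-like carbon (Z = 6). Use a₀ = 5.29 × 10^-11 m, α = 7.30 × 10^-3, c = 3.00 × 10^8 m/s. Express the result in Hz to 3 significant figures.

1.10 × 10^15 Hz

r = n²a₀/Z = 3.17 × 10^-10 m, v = Zαc/n = 2.19 × 10^6 m/s
f = v/(2πr) = 1.10 × 10^15 Hz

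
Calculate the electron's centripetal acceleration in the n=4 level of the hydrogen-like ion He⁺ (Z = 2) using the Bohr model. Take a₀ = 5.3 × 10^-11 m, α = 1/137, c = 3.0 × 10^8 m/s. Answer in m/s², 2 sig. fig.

r = n²a₀/Z = 4.2 × 10^-10 m, v = Zαc/n = 1.1 × 10^6 m/s
a = v²/r = (1.1 × 10^6)² / 4.2 × 10^-10 = 2.8 × 10^21 m/s²

2.8 × 10^21 m/s²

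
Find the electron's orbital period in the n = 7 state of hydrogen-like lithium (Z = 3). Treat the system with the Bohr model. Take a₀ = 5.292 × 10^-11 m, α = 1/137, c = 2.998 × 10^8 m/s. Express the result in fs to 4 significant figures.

5.791 fs

r = n²a₀/Z = 7²·5.292 × 10^-11/3 = 8.644 × 10^-10 m
v = Zαc/n = 3·0.007299·2.998 × 10^8/7 = 9.379 × 10^5 m/s
T = 2πr/v = 5.791 × 10^-15 s = 5.791 fs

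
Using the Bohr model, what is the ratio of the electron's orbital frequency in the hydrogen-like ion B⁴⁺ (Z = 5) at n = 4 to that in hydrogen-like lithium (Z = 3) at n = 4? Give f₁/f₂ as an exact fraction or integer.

f ∝ Z^2 · n^-3
f₁/f₂ = (5/3)^2 · (4/4)^-3 = 25/9

25/9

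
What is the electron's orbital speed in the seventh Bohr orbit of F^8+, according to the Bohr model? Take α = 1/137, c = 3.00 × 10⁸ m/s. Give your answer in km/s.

2820 km/s

v_n = Zαc/n = 9 × 0.00730 × 3.00 × 10⁸ / 7
    = 2820 km/s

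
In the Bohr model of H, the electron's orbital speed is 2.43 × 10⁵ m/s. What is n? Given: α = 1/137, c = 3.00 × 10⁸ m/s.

v_n = Zαc/n ⇒ n = Zαc/v = 1 × 0.00730 × 3.00 × 10⁸ / 2.43 × 10⁵ ≈ 9.01
n = 9

9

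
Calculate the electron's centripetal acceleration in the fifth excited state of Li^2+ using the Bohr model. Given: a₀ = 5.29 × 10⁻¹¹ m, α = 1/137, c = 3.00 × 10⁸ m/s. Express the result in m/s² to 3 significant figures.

1.89 × 10²¹ m/s²

r = n²a₀/Z = 6.35 × 10⁻¹⁰ m, v = Zαc/n = 1.09 × 10⁶ m/s
a = v²/r = (1.09 × 10⁶)² / 6.35 × 10⁻¹⁰ = 1.89 × 10²¹ m/s²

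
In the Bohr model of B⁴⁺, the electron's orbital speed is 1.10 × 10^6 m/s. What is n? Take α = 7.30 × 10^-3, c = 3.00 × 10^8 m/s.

10

v_n = Zαc/n ⇒ n = Zαc/v = 5 × 0.00730 × 3.00 × 10^8 / 1.10 × 10^6 ≈ 9.95
n = 10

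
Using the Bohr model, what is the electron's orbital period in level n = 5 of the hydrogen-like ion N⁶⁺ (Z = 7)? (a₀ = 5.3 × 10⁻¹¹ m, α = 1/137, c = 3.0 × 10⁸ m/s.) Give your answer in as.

390 as

r = n²a₀/Z = 5²·5.3 × 10⁻¹¹/7 = 1.9 × 10⁻¹⁰ m
v = Zαc/n = 7·0.0073·3.0 × 10⁸/5 = 3.1 × 10⁶ m/s
T = 2πr/v = 3.9 × 10⁻¹⁶ s = 390 as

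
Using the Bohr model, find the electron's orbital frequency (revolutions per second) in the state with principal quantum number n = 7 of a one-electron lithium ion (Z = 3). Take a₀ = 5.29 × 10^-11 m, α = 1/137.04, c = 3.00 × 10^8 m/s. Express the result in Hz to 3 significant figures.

r = n²a₀/Z = 8.64 × 10^-10 m, v = Zαc/n = 9.38 × 10^5 m/s
f = v/(2πr) = 1.73 × 10^14 Hz

1.73 × 10^14 Hz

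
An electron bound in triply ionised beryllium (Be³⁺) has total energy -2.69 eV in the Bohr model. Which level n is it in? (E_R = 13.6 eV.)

E_n = −E_R Z²/n² ⇒ n² = E_R Z²/(−E_n) = 13.6 × 4² / 2.69 ≈ 80.89
n = 9

9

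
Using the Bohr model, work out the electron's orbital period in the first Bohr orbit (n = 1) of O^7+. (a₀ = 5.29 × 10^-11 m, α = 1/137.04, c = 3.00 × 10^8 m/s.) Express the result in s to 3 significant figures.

2.37 × 10^-18 s

r = n²a₀/Z = 1²·5.29 × 10^-11/8 = 6.61 × 10^-12 m
v = Zαc/n = 8·0.00730·3.00 × 10^8/1 = 1.75 × 10^7 m/s
T = 2πr/v = 2.37 × 10^-18 s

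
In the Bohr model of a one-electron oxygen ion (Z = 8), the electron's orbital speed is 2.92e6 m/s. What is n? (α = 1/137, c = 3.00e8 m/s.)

6

v_n = Zαc/n ⇒ n = Zαc/v = 8 × 0.00730 × 3.00e8 / 2.92e6 ≈ 6.00
n = 6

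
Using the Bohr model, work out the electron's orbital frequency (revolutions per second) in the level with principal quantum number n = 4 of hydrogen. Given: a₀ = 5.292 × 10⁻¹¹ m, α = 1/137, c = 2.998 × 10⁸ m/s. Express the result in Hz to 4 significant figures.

r = n²a₀/Z = 8.467 × 10⁻¹⁰ m, v = Zαc/n = 5.471 × 10⁵ m/s
f = v/(2πr) = 1.028 × 10¹⁴ Hz

1.028 × 10¹⁴ Hz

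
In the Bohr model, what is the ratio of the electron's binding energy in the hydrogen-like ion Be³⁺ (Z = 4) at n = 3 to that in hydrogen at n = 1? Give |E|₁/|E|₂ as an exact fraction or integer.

|E| ∝ Z^2 · n^-2
|E|₁/|E|₂ = (4/1)^2 · (3/1)^-2 = 16/9

16/9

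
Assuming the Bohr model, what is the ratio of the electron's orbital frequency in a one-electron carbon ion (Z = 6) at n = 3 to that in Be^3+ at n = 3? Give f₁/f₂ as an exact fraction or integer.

9/4

f ∝ Z^2 · n^-3
f₁/f₂ = (6/4)^2 · (3/3)^-3 = 9/4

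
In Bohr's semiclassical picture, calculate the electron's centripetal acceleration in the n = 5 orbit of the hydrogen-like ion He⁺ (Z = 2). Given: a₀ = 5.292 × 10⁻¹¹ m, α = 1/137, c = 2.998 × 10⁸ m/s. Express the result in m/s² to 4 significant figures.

1.158 × 10²¹ m/s²

r = n²a₀/Z = 6.615 × 10⁻¹⁰ m, v = Zαc/n = 8.753 × 10⁵ m/s
a = v²/r = (8.753 × 10⁵)² / 6.615 × 10⁻¹⁰ = 1.158 × 10²¹ m/s²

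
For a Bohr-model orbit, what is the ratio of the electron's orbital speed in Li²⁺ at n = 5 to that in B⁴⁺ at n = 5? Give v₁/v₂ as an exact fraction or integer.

3/5

v ∝ Z^1 · n^-1
v₁/v₂ = (3/5)^1 · (5/5)^-1 = 3/5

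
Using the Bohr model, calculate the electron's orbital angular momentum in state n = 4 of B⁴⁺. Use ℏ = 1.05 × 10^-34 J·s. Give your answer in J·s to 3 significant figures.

L_n = nℏ = 4 × 1.05 × 10^-34 = 4.20 × 10^-34 J·s

4.20 × 10^-34 J·s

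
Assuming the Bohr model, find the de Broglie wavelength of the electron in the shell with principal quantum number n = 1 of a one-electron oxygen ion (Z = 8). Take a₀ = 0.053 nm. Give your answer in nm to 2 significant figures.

The Bohr quantisation condition is nλ = 2πr_n.
r_n = n²a₀/Z = 0.0066 nm
λ = 2πr_n/n = 2π·0.0066/1 = 0.042 nm

0.042 nm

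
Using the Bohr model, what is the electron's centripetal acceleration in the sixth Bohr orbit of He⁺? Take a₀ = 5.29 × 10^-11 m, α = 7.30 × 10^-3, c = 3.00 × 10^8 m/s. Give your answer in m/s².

5.60 × 10^20 m/s²

r = n²a₀/Z = 9.52 × 10^-10 m, v = Zαc/n = 7.30 × 10^5 m/s
a = v²/r = (7.30 × 10^5)² / 9.52 × 10^-10 = 5.60 × 10^20 m/s²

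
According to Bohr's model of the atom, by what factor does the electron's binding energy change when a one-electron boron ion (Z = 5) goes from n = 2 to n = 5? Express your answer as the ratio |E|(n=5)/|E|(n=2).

|E| ∝ Z^2 · n^-2; with Z fixed, |E| ∝ n^-2.
|E|(n=5)/|E|(n=2) = (5/2)^-2 = 4/25

4/25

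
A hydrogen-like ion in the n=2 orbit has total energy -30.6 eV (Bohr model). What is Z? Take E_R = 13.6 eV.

3

E_n = −E_R Z²/n² ⇒ Z² = −E_n n²/E_R = 30.6 × 2² / 13.6 ≈ 9.00
Z = 3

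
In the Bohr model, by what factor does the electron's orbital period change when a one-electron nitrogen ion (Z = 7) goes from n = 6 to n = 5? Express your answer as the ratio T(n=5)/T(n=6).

125/216

T ∝ Z^-2 · n^3; with Z fixed, T ∝ n^3.
T(n=5)/T(n=6) = (5/6)^3 = 125/216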